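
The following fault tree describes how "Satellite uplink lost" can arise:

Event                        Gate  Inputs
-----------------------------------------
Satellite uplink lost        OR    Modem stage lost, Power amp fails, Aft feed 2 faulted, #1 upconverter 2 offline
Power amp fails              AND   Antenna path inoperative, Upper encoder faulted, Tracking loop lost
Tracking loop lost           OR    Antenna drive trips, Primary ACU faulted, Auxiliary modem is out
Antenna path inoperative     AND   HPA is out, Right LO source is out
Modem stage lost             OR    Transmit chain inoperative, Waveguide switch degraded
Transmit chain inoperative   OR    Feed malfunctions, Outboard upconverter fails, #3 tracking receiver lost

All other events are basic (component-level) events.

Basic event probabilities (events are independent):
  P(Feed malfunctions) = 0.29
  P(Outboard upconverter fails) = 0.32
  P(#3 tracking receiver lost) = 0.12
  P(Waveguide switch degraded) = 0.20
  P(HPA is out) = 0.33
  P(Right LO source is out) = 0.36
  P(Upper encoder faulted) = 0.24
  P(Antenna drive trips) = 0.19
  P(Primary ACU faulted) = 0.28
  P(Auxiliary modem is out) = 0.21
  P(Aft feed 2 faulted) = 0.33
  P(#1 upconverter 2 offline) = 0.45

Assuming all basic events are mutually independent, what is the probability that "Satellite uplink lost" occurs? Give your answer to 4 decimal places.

P(Transmit chain inoperative) [OR] = 1 − (1−0.29) × (1−0.32) × (1−0.12) = 0.575136
P(Modem stage lost) [OR] = 1 − (1−0.575136) × (1−0.20) = 0.660109
P(Antenna path inoperative) [AND] = 0.33 × 0.36 = 0.118800
P(Tracking loop lost) [OR] = 1 − (1−0.19) × (1−0.28) × (1−0.21) = 0.539272
P(Power amp fails) [AND] = 0.118800 × 0.24 × 0.539272 = 0.015376
P(Satellite uplink lost) [OR] = 1 − (1−0.660109) × (1−0.015376) × (1−0.33) × (1−0.45) = 0.876676
Rounded to 4 decimal places: P(Satellite uplink lost) ≈ 0.8767.

0.8767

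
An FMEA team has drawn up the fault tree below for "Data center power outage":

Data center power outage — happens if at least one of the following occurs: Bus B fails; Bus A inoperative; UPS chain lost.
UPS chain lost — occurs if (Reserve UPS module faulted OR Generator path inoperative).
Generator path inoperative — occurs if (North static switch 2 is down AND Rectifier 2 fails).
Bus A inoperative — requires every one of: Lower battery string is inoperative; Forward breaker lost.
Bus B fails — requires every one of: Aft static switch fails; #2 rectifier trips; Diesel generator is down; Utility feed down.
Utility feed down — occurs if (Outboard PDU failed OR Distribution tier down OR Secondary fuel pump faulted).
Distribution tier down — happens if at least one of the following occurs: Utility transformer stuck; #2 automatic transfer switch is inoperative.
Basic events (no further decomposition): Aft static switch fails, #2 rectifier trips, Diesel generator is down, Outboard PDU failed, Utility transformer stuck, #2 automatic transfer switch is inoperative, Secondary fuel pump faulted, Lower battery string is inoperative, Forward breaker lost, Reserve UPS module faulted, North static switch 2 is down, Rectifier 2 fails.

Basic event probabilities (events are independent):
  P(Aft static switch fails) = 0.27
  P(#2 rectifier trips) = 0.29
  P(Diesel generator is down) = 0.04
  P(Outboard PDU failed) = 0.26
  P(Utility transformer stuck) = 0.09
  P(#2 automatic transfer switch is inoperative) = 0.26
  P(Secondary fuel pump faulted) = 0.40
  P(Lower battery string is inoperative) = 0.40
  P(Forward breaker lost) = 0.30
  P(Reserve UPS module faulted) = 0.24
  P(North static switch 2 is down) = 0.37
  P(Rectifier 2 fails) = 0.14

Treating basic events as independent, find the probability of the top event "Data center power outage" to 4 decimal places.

P(Distribution tier down) [OR] = 1 − (1−0.09) × (1−0.26) = 0.326600
P(Utility feed down) [OR] = 1 − (1−0.26) × (1−0.326600) × (1−0.40) = 0.701010
P(Bus B fails) [AND] = 0.27 × 0.29 × 0.04 × 0.701010 = 0.002196
P(Bus A inoperative) [AND] = 0.40 × 0.30 = 0.120000
P(Generator path inoperative) [AND] = 0.37 × 0.14 = 0.051800
P(UPS chain lost) [OR] = 1 − (1−0.24) × (1−0.051800) = 0.279368
P(Data center power outage) [OR] = 1 − (1−0.002196) × (1−0.120000) × (1−0.279368) = 0.367236
Rounded to 4 decimal places: P(Data center power outage) ≈ 0.3672.

0.3672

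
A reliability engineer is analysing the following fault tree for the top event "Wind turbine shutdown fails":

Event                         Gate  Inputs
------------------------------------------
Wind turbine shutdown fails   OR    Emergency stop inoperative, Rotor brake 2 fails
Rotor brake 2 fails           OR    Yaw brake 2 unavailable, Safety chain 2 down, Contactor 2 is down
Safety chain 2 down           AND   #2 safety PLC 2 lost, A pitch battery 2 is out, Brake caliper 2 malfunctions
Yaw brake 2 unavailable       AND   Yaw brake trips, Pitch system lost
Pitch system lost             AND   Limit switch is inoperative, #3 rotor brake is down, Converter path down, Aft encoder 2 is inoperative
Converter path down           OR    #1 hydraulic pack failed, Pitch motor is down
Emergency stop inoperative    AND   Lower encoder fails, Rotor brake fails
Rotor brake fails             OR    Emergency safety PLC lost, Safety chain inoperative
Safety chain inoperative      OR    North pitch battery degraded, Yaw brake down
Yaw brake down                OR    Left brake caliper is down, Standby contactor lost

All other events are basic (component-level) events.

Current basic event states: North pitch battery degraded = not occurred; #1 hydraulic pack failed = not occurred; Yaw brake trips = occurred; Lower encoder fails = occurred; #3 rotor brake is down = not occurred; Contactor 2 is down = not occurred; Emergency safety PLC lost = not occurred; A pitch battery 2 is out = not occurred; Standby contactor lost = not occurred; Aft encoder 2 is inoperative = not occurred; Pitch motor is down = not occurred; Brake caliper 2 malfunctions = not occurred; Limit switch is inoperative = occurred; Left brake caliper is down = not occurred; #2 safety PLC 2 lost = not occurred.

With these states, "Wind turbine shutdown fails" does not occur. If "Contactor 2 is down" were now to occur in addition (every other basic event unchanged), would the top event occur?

Yes

Counterfactual: set "Contactor 2 is down" to occurred.
Yaw brake down [OR]: Left brake caliper is down=not, Standby contactor lost=not → no input occurs → does not occur.
Safety chain inoperative [OR]: North pitch battery degraded=not, Yaw brake down=not → no input occurs → does not occur.
Rotor brake fails [OR]: Emergency safety PLC lost=not, Safety chain inoperative=not → no input occurs → does not occur.
Emergency stop inoperative [AND]: Lower encoder fails=occurs, Rotor brake fails=not → not all inputs occur → does not occur.
Converter path down [OR]: #1 hydraulic pack failed=not, Pitch motor is down=not → no input occurs → does not occur.
Pitch system lost [AND]: Limit switch is inoperative=occurs, #3 rotor brake is down=not, Converter path down=not, Aft encoder 2 is inoperative=not → not all inputs occur → does not occur.
Yaw brake 2 unavailable [AND]: Yaw brake trips=occurs, Pitch system lost=not → not all inputs occur → does not occur.
Safety chain 2 down [AND]: #2 safety PLC 2 lost=not, A pitch battery 2 is out=not, Brake caliper 2 malfunctions=not → not all inputs occur → does not occur.
Rotor brake 2 fails [OR]: Yaw brake 2 unavailable=not, Safety chain 2 down=not, Contactor 2 is down=occurs → at least one input occurs → occurs.
Wind turbine shutdown fails [OR]: Emergency stop inoperative=not, Rotor brake 2 fails=occurs → at least one input occurs → occurs.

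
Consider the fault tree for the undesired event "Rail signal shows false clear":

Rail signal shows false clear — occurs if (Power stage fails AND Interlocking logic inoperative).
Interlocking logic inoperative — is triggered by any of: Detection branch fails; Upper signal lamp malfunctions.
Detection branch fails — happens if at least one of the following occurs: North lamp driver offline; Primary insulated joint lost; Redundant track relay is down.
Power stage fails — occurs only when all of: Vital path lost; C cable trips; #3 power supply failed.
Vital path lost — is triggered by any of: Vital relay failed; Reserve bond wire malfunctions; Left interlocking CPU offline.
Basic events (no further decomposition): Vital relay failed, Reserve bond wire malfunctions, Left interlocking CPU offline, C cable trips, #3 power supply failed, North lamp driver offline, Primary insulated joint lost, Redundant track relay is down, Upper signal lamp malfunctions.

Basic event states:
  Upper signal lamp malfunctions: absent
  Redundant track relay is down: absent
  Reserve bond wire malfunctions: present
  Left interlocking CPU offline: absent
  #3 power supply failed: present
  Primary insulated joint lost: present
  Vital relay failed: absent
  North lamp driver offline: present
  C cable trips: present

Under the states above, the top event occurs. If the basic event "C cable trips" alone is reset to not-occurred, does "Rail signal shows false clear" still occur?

No

Counterfactual: set "C cable trips" to not occurred.
Vital path lost [OR]: Vital relay failed=not, Reserve bond wire malfunctions=occurs, Left interlocking CPU offline=not → at least one input occurs → occurs.
Power stage fails [AND]: Vital path lost=occurs, C cable trips=not, #3 power supply failed=occurs → not all inputs occur → does not occur.
Detection branch fails [OR]: North lamp driver offline=occurs, Primary insulated joint lost=occurs, Redundant track relay is down=not → at least one input occurs → occurs.
Interlocking logic inoperative [OR]: Detection branch fails=occurs, Upper signal lamp malfunctions=not → at least one input occurs → occurs.
Rail signal shows false clear [AND]: Power stage fails=not, Interlocking logic inoperative=occurs → not all inputs occur → does not occur.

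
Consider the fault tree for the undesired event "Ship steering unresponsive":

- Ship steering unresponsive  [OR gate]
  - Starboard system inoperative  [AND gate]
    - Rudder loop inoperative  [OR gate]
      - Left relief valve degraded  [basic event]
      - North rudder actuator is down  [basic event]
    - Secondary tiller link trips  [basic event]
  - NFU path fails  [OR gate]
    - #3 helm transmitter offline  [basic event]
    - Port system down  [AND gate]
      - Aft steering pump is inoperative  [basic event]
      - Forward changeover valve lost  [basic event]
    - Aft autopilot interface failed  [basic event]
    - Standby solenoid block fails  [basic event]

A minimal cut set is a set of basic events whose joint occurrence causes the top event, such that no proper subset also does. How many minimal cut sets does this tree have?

6

Rudder loop inoperative [OR]: union of children's cut sets → 2 cut set(s).
Starboard system inoperative [AND]: one cut set from each child combined → 2 × 1 = 2 cut set(s).
Port system down [AND]: one cut set from each child combined → 1 × 1 = 1 cut set(s).
NFU path fails [OR]: union of children's cut sets → 4 cut set(s).
Ship steering unresponsive [OR]: union of children's cut sets → 6 cut set(s).
Minimal cut sets: {Left relief valve degraded, Secondary tiller link trips}; {North rudder actuator is down, Secondary tiller link trips}; {#3 helm transmitter offline}; {Aft steering pump is inoperative, Forward changeover valve lost}; {Aft autopilot interface failed}; {Standby solenoid block fails}.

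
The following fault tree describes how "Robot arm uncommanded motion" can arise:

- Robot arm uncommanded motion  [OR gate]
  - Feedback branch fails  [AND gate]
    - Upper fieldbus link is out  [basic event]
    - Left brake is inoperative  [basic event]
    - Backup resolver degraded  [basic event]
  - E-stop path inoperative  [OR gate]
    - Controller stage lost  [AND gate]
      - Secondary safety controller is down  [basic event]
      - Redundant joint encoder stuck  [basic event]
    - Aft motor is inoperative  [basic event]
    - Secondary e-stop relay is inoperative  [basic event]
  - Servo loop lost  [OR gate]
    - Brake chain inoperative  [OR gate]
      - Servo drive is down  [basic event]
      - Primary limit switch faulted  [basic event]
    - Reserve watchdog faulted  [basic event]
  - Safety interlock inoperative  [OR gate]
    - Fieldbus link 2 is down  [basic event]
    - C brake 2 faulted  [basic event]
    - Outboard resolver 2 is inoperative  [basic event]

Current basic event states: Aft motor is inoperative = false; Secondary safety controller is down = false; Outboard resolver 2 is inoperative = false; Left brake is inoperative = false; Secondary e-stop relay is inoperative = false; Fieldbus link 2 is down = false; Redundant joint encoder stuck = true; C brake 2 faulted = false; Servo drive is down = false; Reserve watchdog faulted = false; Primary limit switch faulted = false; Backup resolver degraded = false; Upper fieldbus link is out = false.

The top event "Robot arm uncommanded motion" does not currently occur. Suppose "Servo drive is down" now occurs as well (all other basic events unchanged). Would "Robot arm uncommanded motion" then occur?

Yes

Counterfactual: set "Servo drive is down" to occurred.
Feedback branch fails [AND]: Upper fieldbus link is out=not, Left brake is inoperative=not, Backup resolver degraded=not → not all inputs occur → does not occur.
Controller stage lost [AND]: Secondary safety controller is down=not, Redundant joint encoder stuck=occurs → not all inputs occur → does not occur.
E-stop path inoperative [OR]: Controller stage lost=not, Aft motor is inoperative=not, Secondary e-stop relay is inoperative=not → no input occurs → does not occur.
Brake chain inoperative [OR]: Servo drive is down=occurs, Primary limit switch faulted=not → at least one input occurs → occurs.
Servo loop lost [OR]: Brake chain inoperative=occurs, Reserve watchdog faulted=not → at least one input occurs → occurs.
Safety interlock inoperative [OR]: Fieldbus link 2 is down=not, C brake 2 faulted=not, Outboard resolver 2 is inoperative=not → no input occurs → does not occur.
Robot arm uncommanded motion [OR]: Feedback branch fails=not, E-stop path inoperative=not, Servo loop lost=occurs, Safety interlock inoperative=not → at least one input occurs → occurs.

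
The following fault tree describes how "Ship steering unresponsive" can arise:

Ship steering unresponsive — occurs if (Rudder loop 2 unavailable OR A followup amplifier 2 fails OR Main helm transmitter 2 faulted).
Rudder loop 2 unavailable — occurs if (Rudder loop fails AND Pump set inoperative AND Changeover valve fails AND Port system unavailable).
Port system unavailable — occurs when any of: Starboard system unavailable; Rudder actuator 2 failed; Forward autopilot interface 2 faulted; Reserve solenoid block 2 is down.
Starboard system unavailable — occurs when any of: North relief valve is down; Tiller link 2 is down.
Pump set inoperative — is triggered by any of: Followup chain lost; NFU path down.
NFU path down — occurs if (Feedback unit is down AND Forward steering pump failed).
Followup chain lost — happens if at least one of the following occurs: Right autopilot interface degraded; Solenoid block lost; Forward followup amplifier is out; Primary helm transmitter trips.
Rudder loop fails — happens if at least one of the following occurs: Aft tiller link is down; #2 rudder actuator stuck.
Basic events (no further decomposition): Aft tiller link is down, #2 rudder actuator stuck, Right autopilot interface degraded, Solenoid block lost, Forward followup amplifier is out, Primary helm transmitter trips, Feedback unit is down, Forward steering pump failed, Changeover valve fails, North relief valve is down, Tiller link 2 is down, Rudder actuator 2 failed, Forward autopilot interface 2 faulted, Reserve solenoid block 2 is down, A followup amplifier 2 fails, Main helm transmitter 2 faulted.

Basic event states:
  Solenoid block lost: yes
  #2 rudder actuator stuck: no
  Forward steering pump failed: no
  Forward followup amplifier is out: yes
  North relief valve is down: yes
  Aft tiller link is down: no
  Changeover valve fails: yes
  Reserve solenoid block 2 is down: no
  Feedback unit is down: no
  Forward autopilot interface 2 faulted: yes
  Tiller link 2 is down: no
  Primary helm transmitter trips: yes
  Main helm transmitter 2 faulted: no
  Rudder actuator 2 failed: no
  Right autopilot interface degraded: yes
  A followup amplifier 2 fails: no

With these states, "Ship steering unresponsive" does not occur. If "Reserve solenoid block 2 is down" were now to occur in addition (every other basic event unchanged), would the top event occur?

No

Counterfactual: set "Reserve solenoid block 2 is down" to occurred.
Rudder loop fails [OR]: Aft tiller link is down=not, #2 rudder actuator stuck=not → no input occurs → does not occur.
Followup chain lost [OR]: Right autopilot interface degraded=occurs, Solenoid block lost=occurs, Forward followup amplifier is out=occurs, Primary helm transmitter trips=occurs → at least one input occurs → occurs.
NFU path down [AND]: Feedback unit is down=not, Forward steering pump failed=not → not all inputs occur → does not occur.
Pump set inoperative [OR]: Followup chain lost=occurs, NFU path down=not → at least one input occurs → occurs.
Starboard system unavailable [OR]: North relief valve is down=occurs, Tiller link 2 is down=not → at least one input occurs → occurs.
Port system unavailable [OR]: Starboard system unavailable=occurs, Rudder actuator 2 failed=not, Forward autopilot interface 2 faulted=occurs, Reserve solenoid block 2 is down=occurs → at least one input occurs → occurs.
Rudder loop 2 unavailable [AND]: Rudder loop fails=not, Pump set inoperative=occurs, Changeover valve fails=occurs, Port system unavailable=occurs → not all inputs occur → does not occur.
Ship steering unresponsive [OR]: Rudder loop 2 unavailable=not, A followup amplifier 2 fails=not, Main helm transmitter 2 faulted=not → no input occurs → does not occur.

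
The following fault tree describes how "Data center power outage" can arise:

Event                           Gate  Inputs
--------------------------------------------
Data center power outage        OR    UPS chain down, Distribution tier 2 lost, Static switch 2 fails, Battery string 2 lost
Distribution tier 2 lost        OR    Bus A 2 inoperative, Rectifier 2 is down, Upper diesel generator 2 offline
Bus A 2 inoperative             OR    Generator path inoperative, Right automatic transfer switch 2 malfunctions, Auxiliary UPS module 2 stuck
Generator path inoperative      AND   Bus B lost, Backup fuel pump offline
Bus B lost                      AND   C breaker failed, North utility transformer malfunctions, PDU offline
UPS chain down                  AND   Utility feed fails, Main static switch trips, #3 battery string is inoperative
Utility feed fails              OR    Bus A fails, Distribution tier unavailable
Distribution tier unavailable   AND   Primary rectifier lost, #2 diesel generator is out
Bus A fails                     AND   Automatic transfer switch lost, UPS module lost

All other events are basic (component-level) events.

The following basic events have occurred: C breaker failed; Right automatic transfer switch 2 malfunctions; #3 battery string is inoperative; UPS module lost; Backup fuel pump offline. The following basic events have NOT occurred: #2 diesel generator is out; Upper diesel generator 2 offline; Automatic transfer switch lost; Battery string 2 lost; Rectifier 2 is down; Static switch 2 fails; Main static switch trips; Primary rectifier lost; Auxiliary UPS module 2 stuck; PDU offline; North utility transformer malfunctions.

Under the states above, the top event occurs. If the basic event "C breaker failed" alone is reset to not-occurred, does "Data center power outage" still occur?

Yes

Counterfactual: set "C breaker failed" to not occurred.
Bus A fails [AND]: Automatic transfer switch lost=not, UPS module lost=occurs → not all inputs occur → does not occur.
Distribution tier unavailable [AND]: Primary rectifier lost=not, #2 diesel generator is out=not → not all inputs occur → does not occur.
Utility feed fails [OR]: Bus A fails=not, Distribution tier unavailable=not → no input occurs → does not occur.
UPS chain down [AND]: Utility feed fails=not, Main static switch trips=not, #3 battery string is inoperative=occurs → not all inputs occur → does not occur.
Bus B lost [AND]: C breaker failed=not, North utility transformer malfunctions=not, PDU offline=not → not all inputs occur → does not occur.
Generator path inoperative [AND]: Bus B lost=not, Backup fuel pump offline=occurs → not all inputs occur → does not occur.
Bus A 2 inoperative [OR]: Generator path inoperative=not, Right automatic transfer switch 2 malfunctions=occurs, Auxiliary UPS module 2 stuck=not → at least one input occurs → occurs.
Distribution tier 2 lost [OR]: Bus A 2 inoperative=occurs, Rectifier 2 is down=not, Upper diesel generator 2 offline=not → at least one input occurs → occurs.
Data center power outage [OR]: UPS chain down=not, Distribution tier 2 lost=occurs, Static switch 2 fails=not, Battery string 2 lost=not → at least one input occurs → occurs.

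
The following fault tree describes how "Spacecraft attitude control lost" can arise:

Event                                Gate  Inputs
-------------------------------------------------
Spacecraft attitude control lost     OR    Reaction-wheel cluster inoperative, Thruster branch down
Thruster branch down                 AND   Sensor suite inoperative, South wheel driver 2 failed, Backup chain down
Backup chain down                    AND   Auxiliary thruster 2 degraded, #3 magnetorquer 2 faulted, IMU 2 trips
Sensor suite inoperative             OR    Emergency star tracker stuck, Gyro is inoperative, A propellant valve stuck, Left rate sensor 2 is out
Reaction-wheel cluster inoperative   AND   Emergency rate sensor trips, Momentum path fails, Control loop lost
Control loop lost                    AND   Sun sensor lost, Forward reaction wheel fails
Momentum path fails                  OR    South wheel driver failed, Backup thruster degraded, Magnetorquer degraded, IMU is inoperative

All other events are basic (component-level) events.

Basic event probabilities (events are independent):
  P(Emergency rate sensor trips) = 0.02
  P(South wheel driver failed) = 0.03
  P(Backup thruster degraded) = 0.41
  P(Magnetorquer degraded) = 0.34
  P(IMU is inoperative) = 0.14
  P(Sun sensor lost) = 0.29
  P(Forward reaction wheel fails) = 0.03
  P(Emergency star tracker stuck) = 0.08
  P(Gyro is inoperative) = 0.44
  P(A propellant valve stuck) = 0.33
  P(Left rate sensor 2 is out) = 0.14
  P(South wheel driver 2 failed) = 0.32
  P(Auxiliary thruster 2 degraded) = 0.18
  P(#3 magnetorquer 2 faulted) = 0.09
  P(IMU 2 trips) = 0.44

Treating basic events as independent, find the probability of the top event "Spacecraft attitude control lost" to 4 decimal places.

P(Momentum path fails) [OR] = 1 − (1−0.03) × (1−0.41) × (1−0.34) × (1−0.14) = 0.675163
P(Control loop lost) [AND] = 0.29 × 0.03 = 0.008700
P(Reaction-wheel cluster inoperative) [AND] = 0.02 × 0.675163 × 0.008700 = 0.000117
P(Sensor suite inoperative) [OR] = 1 − (1−0.08) × (1−0.44) × (1−0.33) × (1−0.14) = 0.703142
P(Backup chain down) [AND] = 0.18 × 0.09 × 0.44 = 0.007128
P(Thruster branch down) [AND] = 0.703142 × 0.32 × 0.007128 = 0.001604
P(Spacecraft attitude control lost) [OR] = 1 − (1−0.000117) × (1−0.001604) = 0.001721
Rounded to 4 decimal places: P(Spacecraft attitude control lost) ≈ 0.0017.

0.0017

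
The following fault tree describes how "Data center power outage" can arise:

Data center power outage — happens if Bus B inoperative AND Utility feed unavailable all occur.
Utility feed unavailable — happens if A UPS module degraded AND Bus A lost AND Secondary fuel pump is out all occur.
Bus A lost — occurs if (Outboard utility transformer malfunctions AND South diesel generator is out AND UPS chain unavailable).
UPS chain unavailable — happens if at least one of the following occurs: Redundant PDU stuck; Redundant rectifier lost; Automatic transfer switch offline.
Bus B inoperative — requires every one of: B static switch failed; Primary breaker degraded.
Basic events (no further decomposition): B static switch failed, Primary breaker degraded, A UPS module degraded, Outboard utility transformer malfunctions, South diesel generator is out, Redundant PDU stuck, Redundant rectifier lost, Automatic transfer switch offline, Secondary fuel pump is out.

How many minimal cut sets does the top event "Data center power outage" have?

Bus B inoperative [AND]: one cut set from each child combined → 1 × 1 = 1 cut set(s).
UPS chain unavailable [OR]: union of children's cut sets → 3 cut set(s).
Bus A lost [AND]: one cut set from each child combined → 1 × 1 × 3 = 3 cut set(s).
Utility feed unavailable [AND]: one cut set from each child combined → 1 × 3 × 1 = 3 cut set(s).
Data center power outage [AND]: one cut set from each child combined → 1 × 3 = 3 cut set(s).
Minimal cut sets: {A UPS module degraded, B static switch failed, Outboard utility transformer malfunctions, Primary breaker degraded, Redundant PDU stuck, Secondary fuel pump is out, South diesel generator is out}; {A UPS module degraded, B static switch failed, Outboard utility transformer malfunctions, Primary breaker degraded, Redundant rectifier lost, Secondary fuel pump is out, South diesel generator is out}; {A UPS module degraded, Automatic transfer switch offline, B static switch failed, Outboard utility transformer malfunctions, Primary breaker degraded, Secondary fuel pump is out, South diesel generator is out}.

3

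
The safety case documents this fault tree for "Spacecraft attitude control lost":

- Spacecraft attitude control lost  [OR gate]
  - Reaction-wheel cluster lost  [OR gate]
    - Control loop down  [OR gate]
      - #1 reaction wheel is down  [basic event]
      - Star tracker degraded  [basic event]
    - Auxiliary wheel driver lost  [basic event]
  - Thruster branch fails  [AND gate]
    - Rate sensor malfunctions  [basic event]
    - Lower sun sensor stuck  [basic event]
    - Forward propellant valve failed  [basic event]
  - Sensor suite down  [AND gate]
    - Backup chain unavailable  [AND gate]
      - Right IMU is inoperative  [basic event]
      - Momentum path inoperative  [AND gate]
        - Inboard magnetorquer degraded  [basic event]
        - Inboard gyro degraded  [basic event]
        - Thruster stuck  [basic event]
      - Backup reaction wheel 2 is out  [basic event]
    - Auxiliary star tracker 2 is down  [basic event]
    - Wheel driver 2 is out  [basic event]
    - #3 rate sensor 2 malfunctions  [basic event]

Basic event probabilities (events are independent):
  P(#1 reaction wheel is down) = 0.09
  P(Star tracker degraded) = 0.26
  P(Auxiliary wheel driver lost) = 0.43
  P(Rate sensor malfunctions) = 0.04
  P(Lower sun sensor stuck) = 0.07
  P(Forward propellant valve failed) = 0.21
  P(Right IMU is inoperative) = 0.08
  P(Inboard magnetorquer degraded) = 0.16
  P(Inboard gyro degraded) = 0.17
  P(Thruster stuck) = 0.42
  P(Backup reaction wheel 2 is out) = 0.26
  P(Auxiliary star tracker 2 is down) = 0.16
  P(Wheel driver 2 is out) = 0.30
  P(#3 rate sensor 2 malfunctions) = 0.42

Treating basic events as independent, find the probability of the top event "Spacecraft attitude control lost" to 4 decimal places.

P(Control loop down) [OR] = 1 − (1−0.09) × (1−0.26) = 0.326600
P(Reaction-wheel cluster lost) [OR] = 1 − (1−0.326600) × (1−0.43) = 0.616162
P(Thruster branch fails) [AND] = 0.04 × 0.07 × 0.21 = 0.000588
P(Momentum path inoperative) [AND] = 0.16 × 0.17 × 0.42 = 0.011424
P(Backup chain unavailable) [AND] = 0.08 × 0.011424 × 0.26 = 0.000238
P(Sensor suite down) [AND] = 0.000238 × 0.16 × 0.30 × 0.42 = 0.000005
P(Spacecraft attitude control lost) [OR] = 1 − (1−0.616162) × (1−0.000588) × (1−0.000005) = 0.616390
Rounded to 4 decimal places: P(Spacecraft attitude control lost) ≈ 0.6164.

0.6164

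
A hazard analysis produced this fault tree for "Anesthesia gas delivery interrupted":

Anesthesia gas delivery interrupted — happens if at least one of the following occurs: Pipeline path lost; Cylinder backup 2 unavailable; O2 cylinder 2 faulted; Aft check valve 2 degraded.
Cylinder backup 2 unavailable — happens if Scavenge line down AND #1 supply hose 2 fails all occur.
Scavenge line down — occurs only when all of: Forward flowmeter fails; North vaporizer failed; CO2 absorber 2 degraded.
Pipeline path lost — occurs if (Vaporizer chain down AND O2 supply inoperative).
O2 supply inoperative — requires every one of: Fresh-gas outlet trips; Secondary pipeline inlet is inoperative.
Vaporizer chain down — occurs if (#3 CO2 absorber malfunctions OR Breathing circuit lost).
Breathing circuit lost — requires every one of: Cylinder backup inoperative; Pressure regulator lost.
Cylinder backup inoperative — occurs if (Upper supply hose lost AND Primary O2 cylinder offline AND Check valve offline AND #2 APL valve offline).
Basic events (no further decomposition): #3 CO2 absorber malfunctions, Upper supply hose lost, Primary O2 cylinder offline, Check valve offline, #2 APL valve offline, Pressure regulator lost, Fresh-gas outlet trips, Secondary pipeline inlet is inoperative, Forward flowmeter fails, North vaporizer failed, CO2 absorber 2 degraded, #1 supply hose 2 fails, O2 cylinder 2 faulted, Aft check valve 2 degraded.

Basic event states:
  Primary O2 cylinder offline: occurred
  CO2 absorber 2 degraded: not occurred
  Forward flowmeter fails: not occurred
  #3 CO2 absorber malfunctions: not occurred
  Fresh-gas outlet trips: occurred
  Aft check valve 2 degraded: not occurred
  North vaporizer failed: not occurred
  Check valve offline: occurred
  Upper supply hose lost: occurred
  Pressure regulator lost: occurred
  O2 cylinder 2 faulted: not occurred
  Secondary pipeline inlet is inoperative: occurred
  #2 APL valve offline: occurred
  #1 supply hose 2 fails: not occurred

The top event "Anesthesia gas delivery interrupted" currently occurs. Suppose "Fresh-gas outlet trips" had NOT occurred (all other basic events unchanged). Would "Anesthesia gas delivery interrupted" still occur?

No

Counterfactual: set "Fresh-gas outlet trips" to not occurred.
Cylinder backup inoperative [AND]: Upper supply hose lost=occurs, Primary O2 cylinder offline=occurs, Check valve offline=occurs, #2 APL valve offline=occurs → all inputs occur → occurs.
Breathing circuit lost [AND]: Cylinder backup inoperative=occurs, Pressure regulator lost=occurs → all inputs occur → occurs.
Vaporizer chain down [OR]: #3 CO2 absorber malfunctions=not, Breathing circuit lost=occurs → at least one input occurs → occurs.
O2 supply inoperative [AND]: Fresh-gas outlet trips=not, Secondary pipeline inlet is inoperative=occurs → not all inputs occur → does not occur.
Pipeline path lost [AND]: Vaporizer chain down=occurs, O2 supply inoperative=not → not all inputs occur → does not occur.
Scavenge line down [AND]: Forward flowmeter fails=not, North vaporizer failed=not, CO2 absorber 2 degraded=not → not all inputs occur → does not occur.
Cylinder backup 2 unavailable [AND]: Scavenge line down=not, #1 supply hose 2 fails=not → not all inputs occur → does not occur.
Anesthesia gas delivery interrupted [OR]: Pipeline path lost=not, Cylinder backup 2 unavailable=not, O2 cylinder 2 faulted=not, Aft check valve 2 degraded=not → no input occurs → does not occur.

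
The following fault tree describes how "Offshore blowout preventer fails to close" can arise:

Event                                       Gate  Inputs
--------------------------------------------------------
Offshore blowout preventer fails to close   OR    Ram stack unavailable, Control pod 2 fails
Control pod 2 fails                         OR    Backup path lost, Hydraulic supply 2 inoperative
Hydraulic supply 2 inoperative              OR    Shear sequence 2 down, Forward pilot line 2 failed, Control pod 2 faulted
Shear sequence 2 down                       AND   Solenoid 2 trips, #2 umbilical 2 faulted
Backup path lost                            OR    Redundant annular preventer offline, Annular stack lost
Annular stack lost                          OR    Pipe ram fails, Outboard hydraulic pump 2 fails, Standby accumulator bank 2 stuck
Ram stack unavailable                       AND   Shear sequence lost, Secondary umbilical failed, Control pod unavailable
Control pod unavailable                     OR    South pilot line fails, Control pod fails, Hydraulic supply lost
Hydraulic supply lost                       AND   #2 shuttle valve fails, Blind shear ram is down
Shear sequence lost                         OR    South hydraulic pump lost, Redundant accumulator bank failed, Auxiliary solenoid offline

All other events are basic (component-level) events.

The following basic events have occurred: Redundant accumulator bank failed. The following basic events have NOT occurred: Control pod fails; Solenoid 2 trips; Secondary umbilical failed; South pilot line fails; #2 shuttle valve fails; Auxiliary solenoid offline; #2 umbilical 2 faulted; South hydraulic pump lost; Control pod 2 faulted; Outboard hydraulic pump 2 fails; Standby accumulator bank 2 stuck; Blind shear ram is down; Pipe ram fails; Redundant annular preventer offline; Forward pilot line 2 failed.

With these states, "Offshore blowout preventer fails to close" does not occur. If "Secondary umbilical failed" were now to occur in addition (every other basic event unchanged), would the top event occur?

Counterfactual: set "Secondary umbilical failed" to occurred.
Shear sequence lost [OR]: South hydraulic pump lost=not, Redundant accumulator bank failed=occurs, Auxiliary solenoid offline=not → at least one input occurs → occurs.
Hydraulic supply lost [AND]: #2 shuttle valve fails=not, Blind shear ram is down=not → not all inputs occur → does not occur.
Control pod unavailable [OR]: South pilot line fails=not, Control pod fails=not, Hydraulic supply lost=not → no input occurs → does not occur.
Ram stack unavailable [AND]: Shear sequence lost=occurs, Secondary umbilical failed=occurs, Control pod unavailable=not → not all inputs occur → does not occur.
Annular stack lost [OR]: Pipe ram fails=not, Outboard hydraulic pump 2 fails=not, Standby accumulator bank 2 stuck=not → no input occurs → does not occur.
Backup path lost [OR]: Redundant annular preventer offline=not, Annular stack lost=not → no input occurs → does not occur.
Shear sequence 2 down [AND]: Solenoid 2 trips=not, #2 umbilical 2 faulted=not → not all inputs occur → does not occur.
Hydraulic supply 2 inoperative [OR]: Shear sequence 2 down=not, Forward pilot line 2 failed=not, Control pod 2 faulted=not → no input occurs → does not occur.
Control pod 2 fails [OR]: Backup path lost=not, Hydraulic supply 2 inoperative=not → no input occurs → does not occur.
Offshore blowout preventer fails to close [OR]: Ram stack unavailable=not, Control pod 2 fails=not → no input occurs → does not occur.

No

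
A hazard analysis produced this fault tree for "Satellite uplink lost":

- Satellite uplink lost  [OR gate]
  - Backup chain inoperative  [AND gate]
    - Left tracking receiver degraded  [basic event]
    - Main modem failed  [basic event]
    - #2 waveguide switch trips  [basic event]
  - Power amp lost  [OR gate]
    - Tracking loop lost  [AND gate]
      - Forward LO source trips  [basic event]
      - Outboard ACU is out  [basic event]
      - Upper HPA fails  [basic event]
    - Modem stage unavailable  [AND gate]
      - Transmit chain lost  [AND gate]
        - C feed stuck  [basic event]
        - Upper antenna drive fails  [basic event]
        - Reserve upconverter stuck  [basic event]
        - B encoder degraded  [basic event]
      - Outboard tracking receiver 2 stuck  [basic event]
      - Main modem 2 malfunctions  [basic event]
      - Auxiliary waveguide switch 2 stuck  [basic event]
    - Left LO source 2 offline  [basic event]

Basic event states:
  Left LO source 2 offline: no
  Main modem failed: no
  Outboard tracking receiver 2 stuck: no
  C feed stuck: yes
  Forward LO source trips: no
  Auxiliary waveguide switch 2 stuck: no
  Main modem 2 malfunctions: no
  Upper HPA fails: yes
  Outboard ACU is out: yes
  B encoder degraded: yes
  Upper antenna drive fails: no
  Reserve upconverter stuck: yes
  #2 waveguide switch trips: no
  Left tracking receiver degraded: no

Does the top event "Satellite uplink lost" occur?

Backup chain inoperative [AND]: Left tracking receiver degraded=not, Main modem failed=not, #2 waveguide switch trips=not → not all inputs occur → does not occur.
Tracking loop lost [AND]: Forward LO source trips=not, Outboard ACU is out=occurs, Upper HPA fails=occurs → not all inputs occur → does not occur.
Transmit chain lost [AND]: C feed stuck=occurs, Upper antenna drive fails=not, Reserve upconverter stuck=occurs, B encoder degraded=occurs → not all inputs occur → does not occur.
Modem stage unavailable [AND]: Transmit chain lost=not, Outboard tracking receiver 2 stuck=not, Main modem 2 malfunctions=not, Auxiliary waveguide switch 2 stuck=not → not all inputs occur → does not occur.
Power amp lost [OR]: Tracking loop lost=not, Modem stage unavailable=not, Left LO source 2 offline=not → no input occurs → does not occur.
Satellite uplink lost [OR]: Backup chain inoperative=not, Power amp lost=not → no input occurs → does not occur.

No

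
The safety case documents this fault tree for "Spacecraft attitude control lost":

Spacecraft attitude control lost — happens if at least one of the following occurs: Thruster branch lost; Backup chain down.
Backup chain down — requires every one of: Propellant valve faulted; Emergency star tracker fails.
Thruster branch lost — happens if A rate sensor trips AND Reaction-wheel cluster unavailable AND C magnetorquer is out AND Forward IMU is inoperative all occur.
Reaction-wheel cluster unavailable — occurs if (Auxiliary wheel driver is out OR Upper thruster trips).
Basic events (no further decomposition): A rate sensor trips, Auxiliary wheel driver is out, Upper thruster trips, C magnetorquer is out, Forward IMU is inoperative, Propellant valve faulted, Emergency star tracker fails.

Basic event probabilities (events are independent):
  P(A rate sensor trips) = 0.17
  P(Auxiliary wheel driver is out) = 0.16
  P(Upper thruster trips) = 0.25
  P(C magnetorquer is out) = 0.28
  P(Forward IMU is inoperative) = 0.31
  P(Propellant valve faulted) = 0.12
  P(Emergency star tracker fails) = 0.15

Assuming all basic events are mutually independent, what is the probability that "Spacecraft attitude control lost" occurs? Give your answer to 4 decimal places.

P(Reaction-wheel cluster unavailable) [OR] = 1 − (1−0.16) × (1−0.25) = 0.370000
P(Thruster branch lost) [AND] = 0.17 × 0.370000 × 0.28 × 0.31 = 0.005460
P(Backup chain down) [AND] = 0.12 × 0.15 = 0.018000
P(Spacecraft attitude control lost) [OR] = 1 − (1−0.005460) × (1−0.018000) = 0.023362
Rounded to 4 decimal places: P(Spacecraft attitude control lost) ≈ 0.0234.

0.0234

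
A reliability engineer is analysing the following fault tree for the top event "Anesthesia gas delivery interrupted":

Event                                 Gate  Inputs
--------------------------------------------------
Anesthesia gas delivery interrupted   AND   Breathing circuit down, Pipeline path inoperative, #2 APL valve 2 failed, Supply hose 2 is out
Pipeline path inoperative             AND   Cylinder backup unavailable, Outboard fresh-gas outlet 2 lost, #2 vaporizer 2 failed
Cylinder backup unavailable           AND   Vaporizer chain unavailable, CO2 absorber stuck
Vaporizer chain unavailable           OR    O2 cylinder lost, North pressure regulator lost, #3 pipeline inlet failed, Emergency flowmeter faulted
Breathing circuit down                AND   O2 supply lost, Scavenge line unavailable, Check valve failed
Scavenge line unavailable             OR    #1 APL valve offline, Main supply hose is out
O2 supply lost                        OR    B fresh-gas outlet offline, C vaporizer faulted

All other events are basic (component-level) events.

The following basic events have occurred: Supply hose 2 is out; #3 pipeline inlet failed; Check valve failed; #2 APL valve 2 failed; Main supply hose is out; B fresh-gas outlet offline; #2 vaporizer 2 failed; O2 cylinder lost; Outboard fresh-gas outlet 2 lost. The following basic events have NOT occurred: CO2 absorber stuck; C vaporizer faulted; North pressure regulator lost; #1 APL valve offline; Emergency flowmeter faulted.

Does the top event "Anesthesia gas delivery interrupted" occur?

O2 supply lost [OR]: B fresh-gas outlet offline=occurs, C vaporizer faulted=not → at least one input occurs → occurs.
Scavenge line unavailable [OR]: #1 APL valve offline=not, Main supply hose is out=occurs → at least one input occurs → occurs.
Breathing circuit down [AND]: O2 supply lost=occurs, Scavenge line unavailable=occurs, Check valve failed=occurs → all inputs occur → occurs.
Vaporizer chain unavailable [OR]: O2 cylinder lost=occurs, North pressure regulator lost=not, #3 pipeline inlet failed=occurs, Emergency flowmeter faulted=not → at least one input occurs → occurs.
Cylinder backup unavailable [AND]: Vaporizer chain unavailable=occurs, CO2 absorber stuck=not → not all inputs occur → does not occur.
Pipeline path inoperative [AND]: Cylinder backup unavailable=not, Outboard fresh-gas outlet 2 lost=occurs, #2 vaporizer 2 failed=occurs → not all inputs occur → does not occur.
Anesthesia gas delivery interrupted [AND]: Breathing circuit down=occurs, Pipeline path inoperative=not, #2 APL valve 2 failed=occurs, Supply hose 2 is out=occurs → not all inputs occur → does not occur.

No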